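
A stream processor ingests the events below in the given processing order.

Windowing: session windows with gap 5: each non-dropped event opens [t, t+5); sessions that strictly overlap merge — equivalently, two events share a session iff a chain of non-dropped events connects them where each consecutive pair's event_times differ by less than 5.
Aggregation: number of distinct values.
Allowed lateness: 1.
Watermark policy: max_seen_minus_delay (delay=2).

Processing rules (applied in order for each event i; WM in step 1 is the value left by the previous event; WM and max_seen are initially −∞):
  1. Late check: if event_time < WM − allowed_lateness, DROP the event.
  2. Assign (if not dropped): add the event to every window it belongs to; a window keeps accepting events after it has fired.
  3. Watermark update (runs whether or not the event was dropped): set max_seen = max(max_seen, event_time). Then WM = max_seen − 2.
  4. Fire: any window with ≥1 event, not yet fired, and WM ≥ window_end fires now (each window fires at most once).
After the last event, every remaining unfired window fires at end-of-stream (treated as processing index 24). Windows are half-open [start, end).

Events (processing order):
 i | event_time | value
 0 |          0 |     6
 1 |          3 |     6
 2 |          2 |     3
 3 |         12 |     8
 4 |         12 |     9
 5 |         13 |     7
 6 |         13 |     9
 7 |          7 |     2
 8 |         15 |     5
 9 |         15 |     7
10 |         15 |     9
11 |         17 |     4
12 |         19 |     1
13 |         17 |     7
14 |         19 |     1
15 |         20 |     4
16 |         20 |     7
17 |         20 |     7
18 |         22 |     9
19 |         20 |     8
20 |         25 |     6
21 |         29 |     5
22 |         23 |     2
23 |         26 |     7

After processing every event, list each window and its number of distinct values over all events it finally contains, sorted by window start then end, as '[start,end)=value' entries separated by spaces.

i=0 t=0 v=6: → [0,5); WM=-2
i=1 t=3 v=6: → [0,8); WM=1
i=2 t=2 v=3: → [0,8); WM=1
i=3 t=12 v=8: → [12,17); WM=10
i=4 t=12 v=9: → [12,17); WM=10
i=5 t=13 v=7: → [12,18); WM=11
i=6 t=13 v=9: → [12,18); WM=11
i=7 t=7 v=2: DROP (t<11-1); WM=11
i=8 t=15 v=5: → [12,20); WM=13
i=9 t=15 v=7: → [12,20); WM=13
i=10 t=15 v=9: → [12,20); WM=13
i=11 t=17 v=4: → [12,22); WM=15
i=12 t=19 v=1: → [12,24); WM=17
i=13 t=17 v=7: → [12,24); WM=17
i=14 t=19 v=1: → [12,24); WM=17
i=15 t=20 v=4: → [12,25); WM=18
i=16 t=20 v=7: → [12,25); WM=18
i=17 t=20 v=7: → [12,25); WM=18
i=18 t=22 v=9: → [12,27); WM=20
i=19 t=20 v=8: → [12,27); WM=20
i=20 t=25 v=6: → [12,30); WM=23
i=21 t=29 v=5: → [12,34); WM=27
i=22 t=23 v=2: DROP (t<27-1); WM=27
i=23 t=26 v=7: → [12,34); WM=27

[0,8)=2 [12,34)=7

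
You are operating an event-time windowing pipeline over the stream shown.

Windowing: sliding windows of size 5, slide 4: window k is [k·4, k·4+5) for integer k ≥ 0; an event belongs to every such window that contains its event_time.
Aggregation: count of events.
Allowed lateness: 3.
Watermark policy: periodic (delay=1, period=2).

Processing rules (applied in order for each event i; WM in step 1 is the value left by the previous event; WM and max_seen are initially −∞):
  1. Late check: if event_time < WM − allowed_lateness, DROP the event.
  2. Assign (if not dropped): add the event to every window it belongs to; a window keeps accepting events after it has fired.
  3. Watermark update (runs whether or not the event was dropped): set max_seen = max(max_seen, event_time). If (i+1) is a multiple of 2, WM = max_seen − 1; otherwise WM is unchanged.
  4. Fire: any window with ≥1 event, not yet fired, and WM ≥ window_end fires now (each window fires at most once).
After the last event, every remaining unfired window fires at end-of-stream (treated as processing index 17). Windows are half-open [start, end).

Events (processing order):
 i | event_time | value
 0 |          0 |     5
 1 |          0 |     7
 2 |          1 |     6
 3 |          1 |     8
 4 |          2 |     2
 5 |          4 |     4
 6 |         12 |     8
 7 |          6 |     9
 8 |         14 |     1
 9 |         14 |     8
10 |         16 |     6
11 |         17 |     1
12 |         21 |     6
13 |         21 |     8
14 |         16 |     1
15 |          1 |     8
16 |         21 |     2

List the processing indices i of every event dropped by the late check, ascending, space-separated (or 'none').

i=0 t=0 v=5: → [0,5); WM=−∞
i=1 t=0 v=7: → [0,5); WM=-1
i=2 t=1 v=6: → [0,5); WM=-1
i=3 t=1 v=8: → [0,5); WM=0
i=4 t=2 v=2: → [0,5); WM=0
i=5 t=4 v=4: → [4,9),[0,5); WM=3
i=6 t=12 v=8: → [12,17),[8,13); WM=3
i=7 t=6 v=9: → [4,9); WM=11; [0,5) fires=6 [4,9) fires=2
i=8 t=14 v=1: → [12,17); WM=11
i=9 t=14 v=8: → [12,17); WM=13; [8,13) fires=1
i=10 t=16 v=6: → [16,21),[12,17); WM=13
i=11 t=17 v=1: → [16,21); WM=16
i=12 t=21 v=6: → [20,25); WM=16
i=13 t=21 v=8: → [20,25); WM=20; [12,17) fires=4
i=14 t=16 v=1: DROP (t<20-3); WM=20
i=15 t=1 v=8: DROP (t<20-3); WM=20
i=16 t=21 v=2: → [20,25); WM=20

14 15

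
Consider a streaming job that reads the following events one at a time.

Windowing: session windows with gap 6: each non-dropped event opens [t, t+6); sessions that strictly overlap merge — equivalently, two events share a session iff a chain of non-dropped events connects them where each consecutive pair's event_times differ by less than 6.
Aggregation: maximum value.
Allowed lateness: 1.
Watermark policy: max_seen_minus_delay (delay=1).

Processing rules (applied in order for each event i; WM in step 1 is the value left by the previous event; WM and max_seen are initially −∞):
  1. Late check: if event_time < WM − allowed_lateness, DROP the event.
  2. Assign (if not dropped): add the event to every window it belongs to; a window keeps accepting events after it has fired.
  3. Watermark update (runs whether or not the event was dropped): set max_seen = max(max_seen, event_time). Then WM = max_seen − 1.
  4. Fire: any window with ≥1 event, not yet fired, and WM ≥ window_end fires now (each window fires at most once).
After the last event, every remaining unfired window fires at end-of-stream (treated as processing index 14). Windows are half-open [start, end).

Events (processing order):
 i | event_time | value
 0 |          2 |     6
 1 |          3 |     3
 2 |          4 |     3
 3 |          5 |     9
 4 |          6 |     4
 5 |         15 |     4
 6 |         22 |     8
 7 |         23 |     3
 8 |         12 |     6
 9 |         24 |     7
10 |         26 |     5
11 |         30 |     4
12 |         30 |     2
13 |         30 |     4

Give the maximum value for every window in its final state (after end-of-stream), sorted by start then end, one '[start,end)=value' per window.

[2,12)=9 [15,21)=4 [22,36)=8

i=0 t=2 v=6: → [2,8); WM=1
i=1 t=3 v=3: → [2,9); WM=2
i=2 t=4 v=3: → [2,10); WM=3
i=3 t=5 v=9: → [2,11); WM=4
i=4 t=6 v=4: → [2,12); WM=5
i=5 t=15 v=4: → [15,21); WM=14
i=6 t=22 v=8: → [22,28); WM=21
i=7 t=23 v=3: → [22,29); WM=22
i=8 t=12 v=6: DROP (t<22-1); WM=22
i=9 t=24 v=7: → [22,30); WM=23
i=10 t=26 v=5: → [22,32); WM=25
i=11 t=30 v=4: → [22,36); WM=29
i=12 t=30 v=2: → [22,36); WM=29
i=13 t=30 v=4: → [22,36); WM=29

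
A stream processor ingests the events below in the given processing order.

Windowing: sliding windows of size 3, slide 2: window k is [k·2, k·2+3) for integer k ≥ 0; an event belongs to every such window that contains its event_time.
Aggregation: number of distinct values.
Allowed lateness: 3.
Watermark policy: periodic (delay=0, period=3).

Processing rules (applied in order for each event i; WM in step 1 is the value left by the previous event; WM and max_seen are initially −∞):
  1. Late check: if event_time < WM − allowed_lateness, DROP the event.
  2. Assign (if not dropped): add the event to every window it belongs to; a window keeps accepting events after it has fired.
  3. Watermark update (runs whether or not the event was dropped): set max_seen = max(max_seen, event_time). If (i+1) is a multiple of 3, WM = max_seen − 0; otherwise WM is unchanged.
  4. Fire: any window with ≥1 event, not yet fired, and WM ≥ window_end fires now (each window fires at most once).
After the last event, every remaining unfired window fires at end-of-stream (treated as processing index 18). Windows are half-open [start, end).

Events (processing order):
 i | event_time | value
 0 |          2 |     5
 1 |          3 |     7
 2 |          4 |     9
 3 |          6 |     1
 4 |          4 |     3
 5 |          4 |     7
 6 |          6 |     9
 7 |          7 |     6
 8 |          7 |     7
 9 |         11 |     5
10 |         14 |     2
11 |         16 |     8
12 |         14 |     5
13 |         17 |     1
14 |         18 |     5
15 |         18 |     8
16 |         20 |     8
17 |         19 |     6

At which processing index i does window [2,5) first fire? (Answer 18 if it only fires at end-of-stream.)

i=0 t=2 v=5: → [2,5),[0,3); WM=−∞
i=1 t=3 v=7: → [2,5); WM=−∞
i=2 t=4 v=9: → [4,7),[2,5); WM=4; [0,3) fires=1
i=3 t=6 v=1: → [6,9),[4,7); WM=4
i=4 t=4 v=3: → [4,7),[2,5); WM=4
i=5 t=4 v=7: → [4,7),[2,5); WM=6; [2,5) fires=4
i=6 t=6 v=9: → [6,9),[4,7); WM=6
i=7 t=7 v=6: → [6,9); WM=6
i=8 t=7 v=7: → [6,9); WM=7; [4,7) fires=4
i=9 t=11 v=5: → [10,13); WM=7
i=10 t=14 v=2: → [14,17),[12,15); WM=7
i=11 t=16 v=8: → [16,19),[14,17); WM=16; [6,9) fires=4 [10,13) fires=1 [12,15) fires=1
i=12 t=14 v=5: → [14,17),[12,15); WM=16
i=13 t=17 v=1: → [16,19); WM=16
i=14 t=18 v=5: → [18,21),[16,19); WM=18; [14,17) fires=3
i=15 t=18 v=8: → [18,21),[16,19); WM=18
i=16 t=20 v=8: → [20,23),[18,21); WM=18
i=17 t=19 v=6: → [18,21); WM=20; [16,19) fires=3

5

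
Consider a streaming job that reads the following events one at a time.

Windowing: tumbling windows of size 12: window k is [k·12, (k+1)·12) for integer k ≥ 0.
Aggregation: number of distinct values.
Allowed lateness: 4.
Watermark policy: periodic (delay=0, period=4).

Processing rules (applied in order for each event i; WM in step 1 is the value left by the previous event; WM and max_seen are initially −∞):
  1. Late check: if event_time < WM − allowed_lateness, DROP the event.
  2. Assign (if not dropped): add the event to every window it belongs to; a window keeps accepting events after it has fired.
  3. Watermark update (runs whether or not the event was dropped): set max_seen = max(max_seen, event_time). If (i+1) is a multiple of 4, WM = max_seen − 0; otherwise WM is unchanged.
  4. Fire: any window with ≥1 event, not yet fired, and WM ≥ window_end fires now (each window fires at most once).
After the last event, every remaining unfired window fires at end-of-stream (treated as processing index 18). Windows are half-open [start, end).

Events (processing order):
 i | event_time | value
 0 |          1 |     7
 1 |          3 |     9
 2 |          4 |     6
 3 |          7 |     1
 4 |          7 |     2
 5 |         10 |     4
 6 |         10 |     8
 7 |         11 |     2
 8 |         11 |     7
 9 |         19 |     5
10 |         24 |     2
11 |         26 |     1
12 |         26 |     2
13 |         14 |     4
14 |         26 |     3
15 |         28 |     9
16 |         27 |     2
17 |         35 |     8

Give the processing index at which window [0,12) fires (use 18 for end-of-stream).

i=0 t=1 v=7: → [0,12); WM=−∞
i=1 t=3 v=9: → [0,12); WM=−∞
i=2 t=4 v=6: → [0,12); WM=−∞
i=3 t=7 v=1: → [0,12); WM=7
i=4 t=7 v=2: → [0,12); WM=7
i=5 t=10 v=4: → [0,12); WM=7
i=6 t=10 v=8: → [0,12); WM=7
i=7 t=11 v=2: → [0,12); WM=11
i=8 t=11 v=7: → [0,12); WM=11
i=9 t=19 v=5: → [12,24); WM=11
i=10 t=24 v=2: → [24,36); WM=11
i=11 t=26 v=1: → [24,36); WM=26; [0,12) fires=7 [12,24) fires=1
i=12 t=26 v=2: → [24,36); WM=26
i=13 t=14 v=4: DROP (t<26-4); WM=26
i=14 t=26 v=3: → [24,36); WM=26
i=15 t=28 v=9: → [24,36); WM=28
i=16 t=27 v=2: → [24,36); WM=28
i=17 t=35 v=8: → [24,36); WM=28

11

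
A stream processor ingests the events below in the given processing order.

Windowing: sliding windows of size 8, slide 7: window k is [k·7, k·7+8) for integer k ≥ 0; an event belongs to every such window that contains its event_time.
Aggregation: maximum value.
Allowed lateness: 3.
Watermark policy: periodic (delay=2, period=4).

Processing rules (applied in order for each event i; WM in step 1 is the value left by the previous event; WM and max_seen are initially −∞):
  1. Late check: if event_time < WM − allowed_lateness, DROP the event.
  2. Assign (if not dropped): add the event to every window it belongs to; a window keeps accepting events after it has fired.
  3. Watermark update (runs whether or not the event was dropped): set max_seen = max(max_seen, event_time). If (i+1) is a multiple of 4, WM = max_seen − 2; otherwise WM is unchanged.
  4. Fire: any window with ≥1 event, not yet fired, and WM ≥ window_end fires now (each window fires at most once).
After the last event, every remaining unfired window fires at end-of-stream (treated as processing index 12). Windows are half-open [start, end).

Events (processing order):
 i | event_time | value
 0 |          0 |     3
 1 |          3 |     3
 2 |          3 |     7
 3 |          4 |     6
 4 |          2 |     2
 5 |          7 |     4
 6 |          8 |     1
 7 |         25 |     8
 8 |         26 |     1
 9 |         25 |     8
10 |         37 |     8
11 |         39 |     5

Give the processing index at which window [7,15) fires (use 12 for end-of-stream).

i=0 t=0 v=3: → [0,8); WM=−∞
i=1 t=3 v=3: → [0,8); WM=−∞
i=2 t=3 v=7: → [0,8); WM=−∞
i=3 t=4 v=6: → [0,8); WM=2
i=4 t=2 v=2: → [0,8); WM=2
i=5 t=7 v=4: → [7,15),[0,8); WM=2
i=6 t=8 v=1: → [7,15); WM=2
i=7 t=25 v=8: → [21,29); WM=23; [0,8) fires=7 [7,15) fires=4
i=8 t=26 v=1: → [21,29); WM=23
i=9 t=25 v=8: → [21,29); WM=23
i=10 t=37 v=8: → [35,43); WM=23
i=11 t=39 v=5: → [35,43); WM=37; [21,29) fires=8

7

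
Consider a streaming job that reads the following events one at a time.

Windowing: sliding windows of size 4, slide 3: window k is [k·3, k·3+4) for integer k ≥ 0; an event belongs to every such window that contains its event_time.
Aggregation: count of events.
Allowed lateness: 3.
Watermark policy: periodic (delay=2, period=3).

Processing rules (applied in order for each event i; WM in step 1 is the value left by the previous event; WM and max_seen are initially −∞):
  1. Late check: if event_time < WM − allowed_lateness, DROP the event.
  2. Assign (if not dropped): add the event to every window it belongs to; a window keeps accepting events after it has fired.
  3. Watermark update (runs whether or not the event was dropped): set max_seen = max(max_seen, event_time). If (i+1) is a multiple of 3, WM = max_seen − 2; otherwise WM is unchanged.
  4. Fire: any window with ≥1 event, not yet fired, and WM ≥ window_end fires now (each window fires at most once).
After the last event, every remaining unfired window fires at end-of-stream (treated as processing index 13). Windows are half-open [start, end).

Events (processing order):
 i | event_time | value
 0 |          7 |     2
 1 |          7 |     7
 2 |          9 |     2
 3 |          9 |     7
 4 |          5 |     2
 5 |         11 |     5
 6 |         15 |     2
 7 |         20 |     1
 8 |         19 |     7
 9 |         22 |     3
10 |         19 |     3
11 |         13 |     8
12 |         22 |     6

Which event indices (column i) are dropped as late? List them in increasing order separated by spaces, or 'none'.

11

i=0 t=7 v=2: → [6,10); WM=−∞
i=1 t=7 v=7: → [6,10); WM=−∞
i=2 t=9 v=2: → [9,13),[6,10); WM=7
i=3 t=9 v=7: → [9,13),[6,10); WM=7
i=4 t=5 v=2: → [3,7); WM=7; [3,7) fires=1
i=5 t=11 v=5: → [9,13); WM=9
i=6 t=15 v=2: → [15,19),[12,16); WM=9
i=7 t=20 v=1: → [18,22); WM=9
i=8 t=19 v=7: → [18,22); WM=18; [6,10) fires=4 [9,13) fires=3 [12,16) fires=1
i=9 t=22 v=3: → [21,25); WM=18
i=10 t=19 v=3: → [18,22); WM=18
i=11 t=13 v=8: DROP (t<18-3); WM=20; [15,19) fires=1
i=12 t=22 v=6: → [21,25); WM=20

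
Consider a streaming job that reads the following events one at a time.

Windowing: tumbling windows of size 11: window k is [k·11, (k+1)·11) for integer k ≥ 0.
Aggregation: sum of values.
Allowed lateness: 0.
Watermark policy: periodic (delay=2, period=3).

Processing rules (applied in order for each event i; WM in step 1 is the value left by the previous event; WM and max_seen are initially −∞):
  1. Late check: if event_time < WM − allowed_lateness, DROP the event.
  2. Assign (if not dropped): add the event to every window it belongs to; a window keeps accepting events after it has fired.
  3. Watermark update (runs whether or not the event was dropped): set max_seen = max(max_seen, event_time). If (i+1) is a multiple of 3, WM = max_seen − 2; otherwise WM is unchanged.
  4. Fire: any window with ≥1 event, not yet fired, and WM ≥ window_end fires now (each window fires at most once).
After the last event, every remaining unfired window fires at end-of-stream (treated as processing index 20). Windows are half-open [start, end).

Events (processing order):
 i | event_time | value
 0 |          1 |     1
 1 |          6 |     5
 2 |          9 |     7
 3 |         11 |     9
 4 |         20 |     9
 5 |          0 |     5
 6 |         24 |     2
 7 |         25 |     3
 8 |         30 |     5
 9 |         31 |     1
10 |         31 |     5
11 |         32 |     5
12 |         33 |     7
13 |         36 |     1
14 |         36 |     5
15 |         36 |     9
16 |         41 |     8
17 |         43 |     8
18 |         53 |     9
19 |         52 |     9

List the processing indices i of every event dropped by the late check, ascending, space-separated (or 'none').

5

i=0 t=1 v=1: → [0,11); WM=−∞
i=1 t=6 v=5: → [0,11); WM=−∞
i=2 t=9 v=7: → [0,11); WM=7
i=3 t=11 v=9: → [11,22); WM=7
i=4 t=20 v=9: → [11,22); WM=7
i=5 t=0 v=5: DROP (t<7-0); WM=18; [0,11) fires=13
i=6 t=24 v=2: → [22,33); WM=18
i=7 t=25 v=3: → [22,33); WM=18
i=8 t=30 v=5: → [22,33); WM=28; [11,22) fires=18
i=9 t=31 v=1: → [22,33); WM=28
i=10 t=31 v=5: → [22,33); WM=28
i=11 t=32 v=5: → [22,33); WM=30
i=12 t=33 v=7: → [33,44); WM=30
i=13 t=36 v=1: → [33,44); WM=30
i=14 t=36 v=5: → [33,44); WM=34; [22,33) fires=21
i=15 t=36 v=9: → [33,44); WM=34
i=16 t=41 v=8: → [33,44); WM=34
i=17 t=43 v=8: → [33,44); WM=41
i=18 t=53 v=9: → [44,55); WM=41
i=19 t=52 v=9: → [44,55); WM=41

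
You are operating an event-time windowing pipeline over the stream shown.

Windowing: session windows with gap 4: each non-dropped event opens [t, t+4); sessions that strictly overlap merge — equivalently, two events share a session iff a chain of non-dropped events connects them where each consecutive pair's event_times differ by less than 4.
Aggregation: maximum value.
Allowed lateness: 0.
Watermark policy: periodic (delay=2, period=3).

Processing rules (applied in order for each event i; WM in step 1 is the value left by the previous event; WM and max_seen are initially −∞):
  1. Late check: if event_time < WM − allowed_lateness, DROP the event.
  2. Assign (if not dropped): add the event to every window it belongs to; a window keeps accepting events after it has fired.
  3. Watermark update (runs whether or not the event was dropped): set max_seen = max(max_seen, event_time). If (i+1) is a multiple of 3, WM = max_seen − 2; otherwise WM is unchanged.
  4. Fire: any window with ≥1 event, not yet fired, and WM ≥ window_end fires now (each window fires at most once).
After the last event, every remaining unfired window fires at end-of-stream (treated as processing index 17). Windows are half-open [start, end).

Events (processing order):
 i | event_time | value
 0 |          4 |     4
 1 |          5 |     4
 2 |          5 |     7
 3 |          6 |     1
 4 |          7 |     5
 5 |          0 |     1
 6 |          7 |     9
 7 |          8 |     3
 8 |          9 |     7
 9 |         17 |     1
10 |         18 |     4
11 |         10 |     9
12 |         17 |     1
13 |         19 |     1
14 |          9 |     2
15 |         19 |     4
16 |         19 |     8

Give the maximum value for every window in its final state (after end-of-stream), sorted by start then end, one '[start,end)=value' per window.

[4,14)=9 [17,23)=8

i=0 t=4 v=4: → [4,8); WM=−∞
i=1 t=5 v=4: → [4,9); WM=−∞
i=2 t=5 v=7: → [4,9); WM=3
i=3 t=6 v=1: → [4,10); WM=3
i=4 t=7 v=5: → [4,11); WM=3
i=5 t=0 v=1: DROP (t<3-0); WM=5
i=6 t=7 v=9: → [4,11); WM=5
i=7 t=8 v=3: → [4,12); WM=5
i=8 t=9 v=7: → [4,13); WM=7
i=9 t=17 v=1: → [17,21); WM=7
i=10 t=18 v=4: → [17,22); WM=7
i=11 t=10 v=9: → [4,14); WM=16
i=12 t=17 v=1: → [17,22); WM=16
i=13 t=19 v=1: → [17,23); WM=16
i=14 t=9 v=2: DROP (t<16-0); WM=17
i=15 t=19 v=4: → [17,23); WM=17
i=16 t=19 v=8: → [17,23); WM=17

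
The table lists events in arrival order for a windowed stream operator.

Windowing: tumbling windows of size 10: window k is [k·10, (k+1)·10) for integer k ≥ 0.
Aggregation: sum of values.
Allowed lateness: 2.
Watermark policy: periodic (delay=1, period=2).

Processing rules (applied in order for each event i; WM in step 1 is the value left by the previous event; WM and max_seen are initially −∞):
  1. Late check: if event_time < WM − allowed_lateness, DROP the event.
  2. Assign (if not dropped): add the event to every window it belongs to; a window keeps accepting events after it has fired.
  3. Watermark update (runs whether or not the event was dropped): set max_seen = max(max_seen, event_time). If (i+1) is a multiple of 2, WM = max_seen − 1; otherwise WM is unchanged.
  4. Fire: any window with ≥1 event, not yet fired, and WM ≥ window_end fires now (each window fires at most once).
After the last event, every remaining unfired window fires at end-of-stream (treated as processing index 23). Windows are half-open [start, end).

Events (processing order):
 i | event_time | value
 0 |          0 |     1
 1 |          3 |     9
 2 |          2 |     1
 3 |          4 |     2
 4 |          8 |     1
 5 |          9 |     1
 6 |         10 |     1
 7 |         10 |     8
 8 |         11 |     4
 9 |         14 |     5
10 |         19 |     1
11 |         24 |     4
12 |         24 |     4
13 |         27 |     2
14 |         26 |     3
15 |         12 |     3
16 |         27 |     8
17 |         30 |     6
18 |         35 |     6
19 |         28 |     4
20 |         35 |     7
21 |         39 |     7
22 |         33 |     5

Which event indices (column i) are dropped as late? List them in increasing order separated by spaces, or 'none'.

i=0 t=0 v=1: → [0,10); WM=−∞
i=1 t=3 v=9: → [0,10); WM=2
i=2 t=2 v=1: → [0,10); WM=2
i=3 t=4 v=2: → [0,10); WM=3
i=4 t=8 v=1: → [0,10); WM=3
i=5 t=9 v=1: → [0,10); WM=8
i=6 t=10 v=1: → [10,20); WM=8
i=7 t=10 v=8: → [10,20); WM=9
i=8 t=11 v=4: → [10,20); WM=9
i=9 t=14 v=5: → [10,20); WM=13; [0,10) fires=15
i=10 t=19 v=1: → [10,20); WM=13
i=11 t=24 v=4: → [20,30); WM=23; [10,20) fires=19
i=12 t=24 v=4: → [20,30); WM=23
i=13 t=27 v=2: → [20,30); WM=26
i=14 t=26 v=3: → [20,30); WM=26
i=15 t=12 v=3: DROP (t<26-2); WM=26
i=16 t=27 v=8: → [20,30); WM=26
i=17 t=30 v=6: → [30,40); WM=29
i=18 t=35 v=6: → [30,40); WM=29
i=19 t=28 v=4: → [20,30); WM=34; [20,30) fires=25
i=20 t=35 v=7: → [30,40); WM=34
i=21 t=39 v=7: → [30,40); WM=38
i=22 t=33 v=5: DROP (t<38-2); WM=38

15 22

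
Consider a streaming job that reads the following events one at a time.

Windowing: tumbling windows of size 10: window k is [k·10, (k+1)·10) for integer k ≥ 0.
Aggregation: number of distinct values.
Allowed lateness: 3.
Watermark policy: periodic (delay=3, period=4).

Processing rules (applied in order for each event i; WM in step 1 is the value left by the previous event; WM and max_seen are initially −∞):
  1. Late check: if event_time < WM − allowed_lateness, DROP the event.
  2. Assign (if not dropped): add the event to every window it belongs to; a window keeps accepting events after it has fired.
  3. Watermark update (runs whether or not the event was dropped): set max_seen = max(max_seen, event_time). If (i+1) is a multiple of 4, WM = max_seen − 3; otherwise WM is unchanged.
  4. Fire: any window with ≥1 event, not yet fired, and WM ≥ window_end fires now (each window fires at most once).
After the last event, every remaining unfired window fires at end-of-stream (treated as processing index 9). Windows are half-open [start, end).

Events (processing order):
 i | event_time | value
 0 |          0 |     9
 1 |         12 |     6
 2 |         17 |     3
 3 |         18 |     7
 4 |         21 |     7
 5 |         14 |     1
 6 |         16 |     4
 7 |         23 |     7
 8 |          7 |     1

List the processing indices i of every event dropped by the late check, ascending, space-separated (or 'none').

8

i=0 t=0 v=9: → [0,10); WM=−∞
i=1 t=12 v=6: → [10,20); WM=−∞
i=2 t=17 v=3: → [10,20); WM=−∞
i=3 t=18 v=7: → [10,20); WM=15; [0,10) fires=1
i=4 t=21 v=7: → [20,30); WM=15
i=5 t=14 v=1: → [10,20); WM=15
i=6 t=16 v=4: → [10,20); WM=15
i=7 t=23 v=7: → [20,30); WM=20; [10,20) fires=5
i=8 t=7 v=1: DROP (t<20-3); WM=20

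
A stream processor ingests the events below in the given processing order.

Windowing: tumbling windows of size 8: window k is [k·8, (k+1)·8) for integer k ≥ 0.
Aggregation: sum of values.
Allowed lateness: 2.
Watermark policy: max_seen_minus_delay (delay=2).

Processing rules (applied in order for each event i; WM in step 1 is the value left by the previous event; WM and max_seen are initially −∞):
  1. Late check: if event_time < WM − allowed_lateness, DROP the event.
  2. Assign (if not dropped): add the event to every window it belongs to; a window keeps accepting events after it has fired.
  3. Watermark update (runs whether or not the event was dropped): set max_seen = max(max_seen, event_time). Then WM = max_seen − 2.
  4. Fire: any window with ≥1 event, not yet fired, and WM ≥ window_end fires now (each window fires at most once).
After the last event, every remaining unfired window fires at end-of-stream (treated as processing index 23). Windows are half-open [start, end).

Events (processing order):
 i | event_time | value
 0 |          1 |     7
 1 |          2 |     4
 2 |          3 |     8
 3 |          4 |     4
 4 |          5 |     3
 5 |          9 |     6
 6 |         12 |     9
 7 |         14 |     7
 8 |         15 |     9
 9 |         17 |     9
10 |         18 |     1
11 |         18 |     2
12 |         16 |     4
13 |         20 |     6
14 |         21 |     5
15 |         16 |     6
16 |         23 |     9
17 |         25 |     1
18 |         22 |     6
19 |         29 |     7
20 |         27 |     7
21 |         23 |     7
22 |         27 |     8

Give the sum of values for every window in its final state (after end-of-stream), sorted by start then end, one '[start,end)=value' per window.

[0,8)=26 [8,16)=31 [16,24)=42 [24,32)=23

i=0 t=1 v=7: → [0,8); WM=-1
i=1 t=2 v=4: → [0,8); WM=0
i=2 t=3 v=8: → [0,8); WM=1
i=3 t=4 v=4: → [0,8); WM=2
i=4 t=5 v=3: → [0,8); WM=3
i=5 t=9 v=6: → [8,16); WM=7
i=6 t=12 v=9: → [8,16); WM=10; [0,8) fires=26
i=7 t=14 v=7: → [8,16); WM=12
i=8 t=15 v=9: → [8,16); WM=13
i=9 t=17 v=9: → [16,24); WM=15
i=10 t=18 v=1: → [16,24); WM=16; [8,16) fires=31
i=11 t=18 v=2: → [16,24); WM=16
i=12 t=16 v=4: → [16,24); WM=16
i=13 t=20 v=6: → [16,24); WM=18
i=14 t=21 v=5: → [16,24); WM=19
i=15 t=16 v=6: DROP (t<19-2); WM=19
i=16 t=23 v=9: → [16,24); WM=21
i=17 t=25 v=1: → [24,32); WM=23
i=18 t=22 v=6: → [16,24); WM=23
i=19 t=29 v=7: → [24,32); WM=27; [16,24) fires=42
i=20 t=27 v=7: → [24,32); WM=27
i=21 t=23 v=7: DROP (t<27-2); WM=27
i=22 t=27 v=8: → [24,32); WM=27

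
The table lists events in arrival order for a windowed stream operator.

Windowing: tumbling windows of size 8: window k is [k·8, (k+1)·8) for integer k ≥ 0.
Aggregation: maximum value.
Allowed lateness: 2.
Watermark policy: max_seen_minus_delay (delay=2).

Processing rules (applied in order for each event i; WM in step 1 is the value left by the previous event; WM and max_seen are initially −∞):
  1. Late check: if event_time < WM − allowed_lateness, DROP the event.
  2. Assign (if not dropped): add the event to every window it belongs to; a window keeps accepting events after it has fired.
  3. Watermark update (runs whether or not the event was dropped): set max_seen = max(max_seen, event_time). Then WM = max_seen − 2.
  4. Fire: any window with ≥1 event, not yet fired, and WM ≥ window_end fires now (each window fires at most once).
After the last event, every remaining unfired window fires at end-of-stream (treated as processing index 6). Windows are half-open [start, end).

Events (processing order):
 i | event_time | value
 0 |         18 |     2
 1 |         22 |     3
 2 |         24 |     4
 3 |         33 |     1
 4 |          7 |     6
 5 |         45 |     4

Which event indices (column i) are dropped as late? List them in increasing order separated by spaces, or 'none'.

4

i=0 t=18 v=2: → [16,24); WM=16
i=1 t=22 v=3: → [16,24); WM=20
i=2 t=24 v=4: → [24,32); WM=22
i=3 t=33 v=1: → [32,40); WM=31; [16,24) fires=3
i=4 t=7 v=6: DROP (t<31-2); WM=31
i=5 t=45 v=4: → [40,48); WM=43; [24,32) fires=4 [32,40) fires=1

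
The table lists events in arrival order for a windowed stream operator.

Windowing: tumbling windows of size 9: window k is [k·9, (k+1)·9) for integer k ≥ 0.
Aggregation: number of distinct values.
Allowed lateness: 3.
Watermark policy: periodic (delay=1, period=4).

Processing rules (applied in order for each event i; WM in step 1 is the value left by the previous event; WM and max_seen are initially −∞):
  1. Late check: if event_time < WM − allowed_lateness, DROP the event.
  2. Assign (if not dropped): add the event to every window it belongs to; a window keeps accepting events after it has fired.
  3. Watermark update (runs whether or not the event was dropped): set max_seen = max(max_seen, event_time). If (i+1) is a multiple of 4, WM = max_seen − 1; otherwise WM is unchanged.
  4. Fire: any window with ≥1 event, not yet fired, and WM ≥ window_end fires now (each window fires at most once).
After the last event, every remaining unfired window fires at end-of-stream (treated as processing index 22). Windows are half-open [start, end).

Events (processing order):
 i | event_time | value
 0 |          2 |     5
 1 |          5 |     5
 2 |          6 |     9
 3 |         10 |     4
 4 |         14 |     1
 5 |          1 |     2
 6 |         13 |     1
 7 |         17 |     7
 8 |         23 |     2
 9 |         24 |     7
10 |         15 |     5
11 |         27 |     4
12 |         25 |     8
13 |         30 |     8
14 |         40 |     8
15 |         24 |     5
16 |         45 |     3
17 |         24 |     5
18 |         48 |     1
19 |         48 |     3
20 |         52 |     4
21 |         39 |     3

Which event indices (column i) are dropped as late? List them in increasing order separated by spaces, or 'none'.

5 17 21

i=0 t=2 v=5: → [0,9); WM=−∞
i=1 t=5 v=5: → [0,9); WM=−∞
i=2 t=6 v=9: → [0,9); WM=−∞
i=3 t=10 v=4: → [9,18); WM=9; [0,9) fires=2
i=4 t=14 v=1: → [9,18); WM=9
i=5 t=1 v=2: DROP (t<9-3); WM=9
i=6 t=13 v=1: → [9,18); WM=9
i=7 t=17 v=7: → [9,18); WM=16
i=8 t=23 v=2: → [18,27); WM=16
i=9 t=24 v=7: → [18,27); WM=16
i=10 t=15 v=5: → [9,18); WM=16
i=11 t=27 v=4: → [27,36); WM=26; [9,18) fires=4
i=12 t=25 v=8: → [18,27); WM=26
i=13 t=30 v=8: → [27,36); WM=26
i=14 t=40 v=8: → [36,45); WM=26
i=15 t=24 v=5: → [18,27); WM=39; [18,27) fires=4 [27,36) fires=2
i=16 t=45 v=3: → [45,54); WM=39
i=17 t=24 v=5: DROP (t<39-3); WM=39
i=18 t=48 v=1: → [45,54); WM=39
i=19 t=48 v=3: → [45,54); WM=47; [36,45) fires=1
i=20 t=52 v=4: → [45,54); WM=47
i=21 t=39 v=3: DROP (t<47-3); WM=47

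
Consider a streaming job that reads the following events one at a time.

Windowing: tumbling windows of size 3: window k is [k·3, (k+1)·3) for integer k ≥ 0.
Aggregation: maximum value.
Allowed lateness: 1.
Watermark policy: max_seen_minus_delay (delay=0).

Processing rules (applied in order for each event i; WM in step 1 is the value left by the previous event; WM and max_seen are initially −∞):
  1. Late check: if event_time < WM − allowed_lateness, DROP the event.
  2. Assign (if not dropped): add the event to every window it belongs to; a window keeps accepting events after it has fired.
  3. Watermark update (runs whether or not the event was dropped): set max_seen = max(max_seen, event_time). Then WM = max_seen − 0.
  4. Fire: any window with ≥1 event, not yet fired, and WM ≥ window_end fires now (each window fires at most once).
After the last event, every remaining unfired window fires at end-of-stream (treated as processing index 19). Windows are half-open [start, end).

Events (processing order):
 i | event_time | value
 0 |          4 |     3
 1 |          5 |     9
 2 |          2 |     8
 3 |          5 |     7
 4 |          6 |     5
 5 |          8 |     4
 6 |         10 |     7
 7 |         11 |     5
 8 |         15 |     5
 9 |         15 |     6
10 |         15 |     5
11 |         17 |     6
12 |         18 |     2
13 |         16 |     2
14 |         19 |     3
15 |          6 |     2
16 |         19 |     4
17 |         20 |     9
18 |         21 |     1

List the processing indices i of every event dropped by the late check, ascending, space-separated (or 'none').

i=0 t=4 v=3: → [3,6); WM=4
i=1 t=5 v=9: → [3,6); WM=5
i=2 t=2 v=8: DROP (t<5-1); WM=5
i=3 t=5 v=7: → [3,6); WM=5
i=4 t=6 v=5: → [6,9); WM=6; [3,6) fires=9
i=5 t=8 v=4: → [6,9); WM=8
i=6 t=10 v=7: → [9,12); WM=10; [6,9) fires=5
i=7 t=11 v=5: → [9,12); WM=11
i=8 t=15 v=5: → [15,18); WM=15; [9,12) fires=7
i=9 t=15 v=6: → [15,18); WM=15
i=10 t=15 v=5: → [15,18); WM=15
i=11 t=17 v=6: → [15,18); WM=17
i=12 t=18 v=2: → [18,21); WM=18; [15,18) fires=6
i=13 t=16 v=2: DROP (t<18-1); WM=18
i=14 t=19 v=3: → [18,21); WM=19
i=15 t=6 v=2: DROP (t<19-1); WM=19
i=16 t=19 v=4: → [18,21); WM=19
i=17 t=20 v=9: → [18,21); WM=20
i=18 t=21 v=1: → [21,24); WM=21; [18,21) fires=9

2 13 15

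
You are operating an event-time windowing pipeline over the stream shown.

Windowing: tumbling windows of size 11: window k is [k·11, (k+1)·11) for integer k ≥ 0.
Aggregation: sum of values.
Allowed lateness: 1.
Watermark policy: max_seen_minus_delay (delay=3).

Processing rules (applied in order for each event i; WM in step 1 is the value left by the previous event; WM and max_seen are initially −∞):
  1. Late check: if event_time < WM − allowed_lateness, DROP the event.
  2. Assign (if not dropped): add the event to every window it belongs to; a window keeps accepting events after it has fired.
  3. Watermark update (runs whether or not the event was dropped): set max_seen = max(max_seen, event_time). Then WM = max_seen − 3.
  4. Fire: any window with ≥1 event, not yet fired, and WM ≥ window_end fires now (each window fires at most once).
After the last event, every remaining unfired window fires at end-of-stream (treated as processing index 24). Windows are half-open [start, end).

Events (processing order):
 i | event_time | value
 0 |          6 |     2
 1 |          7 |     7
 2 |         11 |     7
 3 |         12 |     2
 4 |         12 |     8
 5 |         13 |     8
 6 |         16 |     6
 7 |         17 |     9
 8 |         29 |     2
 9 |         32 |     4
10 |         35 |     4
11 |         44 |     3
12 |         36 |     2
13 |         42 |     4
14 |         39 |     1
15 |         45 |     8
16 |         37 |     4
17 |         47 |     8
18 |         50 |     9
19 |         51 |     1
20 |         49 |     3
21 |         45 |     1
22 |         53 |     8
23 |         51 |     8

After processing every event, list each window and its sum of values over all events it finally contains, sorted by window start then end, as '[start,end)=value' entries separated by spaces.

[0,11)=9 [11,22)=40 [22,33)=6 [33,44)=8 [44,55)=48

i=0 t=6 v=2: → [0,11); WM=3
i=1 t=7 v=7: → [0,11); WM=4
i=2 t=11 v=7: → [11,22); WM=8
i=3 t=12 v=2: → [11,22); WM=9
i=4 t=12 v=8: → [11,22); WM=9
i=5 t=13 v=8: → [11,22); WM=10
i=6 t=16 v=6: → [11,22); WM=13; [0,11) fires=9
i=7 t=17 v=9: → [11,22); WM=14
i=8 t=29 v=2: → [22,33); WM=26; [11,22) fires=40
i=9 t=32 v=4: → [22,33); WM=29
i=10 t=35 v=4: → [33,44); WM=32
i=11 t=44 v=3: → [44,55); WM=41; [22,33) fires=6
i=12 t=36 v=2: DROP (t<41-1); WM=41
i=13 t=42 v=4: → [33,44); WM=41
i=14 t=39 v=1: DROP (t<41-1); WM=41
i=15 t=45 v=8: → [44,55); WM=42
i=16 t=37 v=4: DROP (t<42-1); WM=42
i=17 t=47 v=8: → [44,55); WM=44; [33,44) fires=8
i=18 t=50 v=9: → [44,55); WM=47
i=19 t=51 v=1: → [44,55); WM=48
i=20 t=49 v=3: → [44,55); WM=48
i=21 t=45 v=1: DROP (t<48-1); WM=48
i=22 t=53 v=8: → [44,55); WM=50
i=23 t=51 v=8: → [44,55); WM=50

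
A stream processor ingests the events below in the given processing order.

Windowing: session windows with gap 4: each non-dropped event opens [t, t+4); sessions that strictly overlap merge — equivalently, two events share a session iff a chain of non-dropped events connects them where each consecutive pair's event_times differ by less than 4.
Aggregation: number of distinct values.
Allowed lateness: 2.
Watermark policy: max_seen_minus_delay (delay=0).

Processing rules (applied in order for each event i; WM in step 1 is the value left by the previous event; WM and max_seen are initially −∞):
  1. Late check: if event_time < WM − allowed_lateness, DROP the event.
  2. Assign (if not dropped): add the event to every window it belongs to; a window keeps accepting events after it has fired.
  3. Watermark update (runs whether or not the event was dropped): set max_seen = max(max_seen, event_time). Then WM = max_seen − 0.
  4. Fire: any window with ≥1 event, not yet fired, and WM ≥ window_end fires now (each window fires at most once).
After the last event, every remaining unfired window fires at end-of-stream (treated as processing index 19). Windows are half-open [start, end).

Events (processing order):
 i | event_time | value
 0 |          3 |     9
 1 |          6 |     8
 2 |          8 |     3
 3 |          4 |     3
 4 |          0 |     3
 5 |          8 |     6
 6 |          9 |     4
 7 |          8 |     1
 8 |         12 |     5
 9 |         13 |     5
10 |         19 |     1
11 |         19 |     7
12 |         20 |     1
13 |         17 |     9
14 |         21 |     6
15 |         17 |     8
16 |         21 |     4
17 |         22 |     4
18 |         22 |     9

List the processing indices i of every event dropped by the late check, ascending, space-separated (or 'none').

3 4 13 15

i=0 t=3 v=9: → [3,7); WM=3
i=1 t=6 v=8: → [3,10); WM=6
i=2 t=8 v=3: → [3,12); WM=8
i=3 t=4 v=3: DROP (t<8-2); WM=8
i=4 t=0 v=3: DROP (t<8-2); WM=8
i=5 t=8 v=6: → [3,12); WM=8
i=6 t=9 v=4: → [3,13); WM=9
i=7 t=8 v=1: → [3,13); WM=9
i=8 t=12 v=5: → [3,16); WM=12
i=9 t=13 v=5: → [3,17); WM=13
i=10 t=19 v=1: → [19,23); WM=19
i=11 t=19 v=7: → [19,23); WM=19
i=12 t=20 v=1: → [19,24); WM=20
i=13 t=17 v=9: DROP (t<20-2); WM=20
i=14 t=21 v=6: → [19,25); WM=21
i=15 t=17 v=8: DROP (t<21-2); WM=21
i=16 t=21 v=4: → [19,25); WM=21
i=17 t=22 v=4: → [19,26); WM=22
i=18 t=22 v=9: → [19,26); WM=22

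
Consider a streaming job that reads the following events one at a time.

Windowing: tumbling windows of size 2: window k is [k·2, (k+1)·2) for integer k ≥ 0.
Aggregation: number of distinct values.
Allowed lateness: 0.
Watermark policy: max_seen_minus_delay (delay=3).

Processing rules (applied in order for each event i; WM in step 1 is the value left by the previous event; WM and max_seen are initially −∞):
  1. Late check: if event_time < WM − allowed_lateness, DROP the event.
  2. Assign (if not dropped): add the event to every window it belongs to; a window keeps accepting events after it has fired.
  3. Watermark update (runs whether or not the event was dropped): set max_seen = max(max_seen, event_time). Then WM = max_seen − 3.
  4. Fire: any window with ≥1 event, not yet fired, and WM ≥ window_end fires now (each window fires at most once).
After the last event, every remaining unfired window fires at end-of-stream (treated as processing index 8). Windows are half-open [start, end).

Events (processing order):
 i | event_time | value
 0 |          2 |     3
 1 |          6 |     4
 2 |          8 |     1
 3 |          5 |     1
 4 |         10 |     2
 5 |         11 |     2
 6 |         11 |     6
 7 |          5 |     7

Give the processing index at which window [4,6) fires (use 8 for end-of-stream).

i=0 t=2 v=3: → [2,4); WM=-1
i=1 t=6 v=4: → [6,8); WM=3
i=2 t=8 v=1: → [8,10); WM=5; [2,4) fires=1
i=3 t=5 v=1: → [4,6); WM=5
i=4 t=10 v=2: → [10,12); WM=7; [4,6) fires=1
i=5 t=11 v=2: → [10,12); WM=8; [6,8) fires=1
i=6 t=11 v=6: → [10,12); WM=8
i=7 t=5 v=7: DROP (t<8-0); WM=8

4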